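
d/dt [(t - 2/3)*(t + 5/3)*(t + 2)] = 3*t^2 + 6*t + 8/9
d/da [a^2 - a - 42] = 2*a - 1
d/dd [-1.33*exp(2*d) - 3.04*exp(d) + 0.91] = (-2.66*exp(d) - 3.04)*exp(d)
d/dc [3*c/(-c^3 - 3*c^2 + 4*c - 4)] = 3*(2*c^3 + 3*c^2 - 4)/(c^6 + 6*c^5 + c^4 - 16*c^3 + 40*c^2 - 32*c + 16)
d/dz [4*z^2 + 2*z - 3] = 8*z + 2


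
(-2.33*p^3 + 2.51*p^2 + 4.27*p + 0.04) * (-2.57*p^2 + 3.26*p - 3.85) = 5.9881*p^5 - 14.0465*p^4 + 6.1792*p^3 + 4.1539*p^2 - 16.3091*p - 0.154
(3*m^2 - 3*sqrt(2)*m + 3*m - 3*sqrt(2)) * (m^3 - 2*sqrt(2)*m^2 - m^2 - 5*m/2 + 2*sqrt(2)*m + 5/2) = 3*m^5 - 9*sqrt(2)*m^4 + 3*m^3/2 + 33*sqrt(2)*m^2/2 - 9*m/2 - 15*sqrt(2)/2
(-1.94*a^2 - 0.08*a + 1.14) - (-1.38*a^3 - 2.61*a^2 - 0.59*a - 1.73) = 1.38*a^3 + 0.67*a^2 + 0.51*a + 2.87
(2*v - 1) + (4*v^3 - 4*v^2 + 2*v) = 4*v^3 - 4*v^2 + 4*v - 1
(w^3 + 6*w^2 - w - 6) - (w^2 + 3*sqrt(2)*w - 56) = w^3 + 5*w^2 - 3*sqrt(2)*w - w + 50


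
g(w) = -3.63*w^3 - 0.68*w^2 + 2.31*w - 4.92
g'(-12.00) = -1549.53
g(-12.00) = 6142.08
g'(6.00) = -397.89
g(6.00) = -799.62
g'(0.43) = -0.29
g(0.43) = -4.34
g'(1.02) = -10.41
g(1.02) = -7.12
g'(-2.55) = -65.03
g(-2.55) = 44.96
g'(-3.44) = -121.88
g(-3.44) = 126.86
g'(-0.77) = -3.10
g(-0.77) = -5.44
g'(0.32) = 0.76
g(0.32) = -4.37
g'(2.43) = -65.30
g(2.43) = -55.41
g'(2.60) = -74.84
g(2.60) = -67.31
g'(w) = -10.89*w^2 - 1.36*w + 2.31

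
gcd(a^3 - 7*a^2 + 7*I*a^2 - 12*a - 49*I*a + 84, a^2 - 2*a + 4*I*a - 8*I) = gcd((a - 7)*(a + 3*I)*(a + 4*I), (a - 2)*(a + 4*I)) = a + 4*I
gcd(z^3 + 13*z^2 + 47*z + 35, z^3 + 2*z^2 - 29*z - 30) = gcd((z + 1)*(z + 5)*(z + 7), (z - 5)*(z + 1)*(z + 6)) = z + 1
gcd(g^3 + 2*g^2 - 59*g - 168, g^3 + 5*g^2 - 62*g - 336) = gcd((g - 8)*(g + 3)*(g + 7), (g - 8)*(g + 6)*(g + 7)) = g^2 - g - 56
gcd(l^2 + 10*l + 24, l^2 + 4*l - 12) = l + 6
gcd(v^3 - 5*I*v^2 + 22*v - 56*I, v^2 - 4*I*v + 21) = v - 7*I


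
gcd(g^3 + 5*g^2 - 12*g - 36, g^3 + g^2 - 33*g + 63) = g - 3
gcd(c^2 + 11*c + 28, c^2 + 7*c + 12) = c + 4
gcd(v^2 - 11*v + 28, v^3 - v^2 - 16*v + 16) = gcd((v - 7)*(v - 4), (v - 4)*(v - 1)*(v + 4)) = v - 4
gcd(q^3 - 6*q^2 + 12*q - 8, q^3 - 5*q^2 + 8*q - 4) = q^2 - 4*q + 4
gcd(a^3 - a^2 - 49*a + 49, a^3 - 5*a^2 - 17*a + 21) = a^2 - 8*a + 7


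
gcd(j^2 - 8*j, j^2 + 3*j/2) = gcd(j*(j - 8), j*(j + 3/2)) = j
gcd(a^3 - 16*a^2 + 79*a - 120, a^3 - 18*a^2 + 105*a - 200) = a^2 - 13*a + 40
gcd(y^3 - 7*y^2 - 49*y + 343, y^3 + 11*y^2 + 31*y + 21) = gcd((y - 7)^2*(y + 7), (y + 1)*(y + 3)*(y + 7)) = y + 7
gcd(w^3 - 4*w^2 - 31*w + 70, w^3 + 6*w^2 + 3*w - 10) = w + 5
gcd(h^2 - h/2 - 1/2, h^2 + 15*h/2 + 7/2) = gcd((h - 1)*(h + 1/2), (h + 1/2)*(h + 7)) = h + 1/2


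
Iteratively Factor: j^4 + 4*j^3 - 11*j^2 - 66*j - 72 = (j + 3)*(j^3 + j^2 - 14*j - 24) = (j + 3)^2*(j^2 - 2*j - 8) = (j - 4)*(j + 3)^2*(j + 2)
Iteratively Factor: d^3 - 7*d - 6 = (d + 1)*(d^2 - d - 6) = (d - 3)*(d + 1)*(d + 2)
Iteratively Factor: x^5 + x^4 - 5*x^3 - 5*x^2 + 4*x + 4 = (x + 1)*(x^4 - 5*x^2 + 4) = (x - 1)*(x + 1)*(x^3 + x^2 - 4*x - 4) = (x - 1)*(x + 1)^2*(x^2 - 4) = (x - 2)*(x - 1)*(x + 1)^2*(x + 2)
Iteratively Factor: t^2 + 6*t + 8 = (t + 2)*(t + 4)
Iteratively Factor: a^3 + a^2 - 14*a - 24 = (a + 2)*(a^2 - a - 12) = (a - 4)*(a + 2)*(a + 3)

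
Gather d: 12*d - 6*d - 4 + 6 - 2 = 6*d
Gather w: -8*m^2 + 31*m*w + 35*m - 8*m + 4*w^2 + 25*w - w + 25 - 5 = -8*m^2 + 27*m + 4*w^2 + w*(31*m + 24) + 20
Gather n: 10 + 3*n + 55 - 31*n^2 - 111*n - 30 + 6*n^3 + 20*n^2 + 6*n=6*n^3 - 11*n^2 - 102*n + 35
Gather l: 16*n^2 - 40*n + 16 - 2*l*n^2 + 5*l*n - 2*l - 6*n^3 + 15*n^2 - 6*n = l*(-2*n^2 + 5*n - 2) - 6*n^3 + 31*n^2 - 46*n + 16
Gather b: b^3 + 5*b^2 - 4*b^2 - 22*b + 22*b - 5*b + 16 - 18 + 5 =b^3 + b^2 - 5*b + 3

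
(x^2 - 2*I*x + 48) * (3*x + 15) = 3*x^3 + 15*x^2 - 6*I*x^2 + 144*x - 30*I*x + 720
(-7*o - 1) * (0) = 0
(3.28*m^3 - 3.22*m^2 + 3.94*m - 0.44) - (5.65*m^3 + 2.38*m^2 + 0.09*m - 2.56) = -2.37*m^3 - 5.6*m^2 + 3.85*m + 2.12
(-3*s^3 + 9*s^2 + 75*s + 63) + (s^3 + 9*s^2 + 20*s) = -2*s^3 + 18*s^2 + 95*s + 63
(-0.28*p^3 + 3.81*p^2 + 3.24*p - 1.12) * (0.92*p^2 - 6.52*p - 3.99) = -0.2576*p^5 + 5.3308*p^4 - 20.7432*p^3 - 37.3571*p^2 - 5.6252*p + 4.4688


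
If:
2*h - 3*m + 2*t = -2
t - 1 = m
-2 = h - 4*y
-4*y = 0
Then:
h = -2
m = 0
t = 1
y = 0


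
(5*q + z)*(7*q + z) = 35*q^2 + 12*q*z + z^2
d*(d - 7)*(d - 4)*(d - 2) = d^4 - 13*d^3 + 50*d^2 - 56*d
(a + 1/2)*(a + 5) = a^2 + 11*a/2 + 5/2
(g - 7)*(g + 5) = g^2 - 2*g - 35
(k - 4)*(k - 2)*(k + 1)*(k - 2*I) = k^4 - 5*k^3 - 2*I*k^3 + 2*k^2 + 10*I*k^2 + 8*k - 4*I*k - 16*I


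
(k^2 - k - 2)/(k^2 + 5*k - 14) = (k + 1)/(k + 7)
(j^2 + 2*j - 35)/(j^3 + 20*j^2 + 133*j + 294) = (j - 5)/(j^2 + 13*j + 42)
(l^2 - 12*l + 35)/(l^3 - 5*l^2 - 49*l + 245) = 1/(l + 7)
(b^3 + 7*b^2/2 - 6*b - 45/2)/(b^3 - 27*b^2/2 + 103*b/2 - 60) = (b^2 + 6*b + 9)/(b^2 - 11*b + 24)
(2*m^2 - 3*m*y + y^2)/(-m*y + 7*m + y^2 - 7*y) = (-2*m + y)/(y - 7)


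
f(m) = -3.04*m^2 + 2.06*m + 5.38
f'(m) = 2.06 - 6.08*m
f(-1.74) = -7.41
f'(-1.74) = 12.64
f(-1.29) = -2.34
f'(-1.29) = 9.90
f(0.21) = 5.68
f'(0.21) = 0.78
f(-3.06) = -29.39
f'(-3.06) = 20.66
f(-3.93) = -49.67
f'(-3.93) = 25.95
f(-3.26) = -33.64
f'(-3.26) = 21.88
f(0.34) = 5.73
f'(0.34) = -0.01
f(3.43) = -23.32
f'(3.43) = -18.79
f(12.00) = -407.66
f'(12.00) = -70.90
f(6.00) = -91.70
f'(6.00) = -34.42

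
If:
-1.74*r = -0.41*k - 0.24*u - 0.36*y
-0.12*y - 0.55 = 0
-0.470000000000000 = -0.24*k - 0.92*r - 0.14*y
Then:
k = 4.34360845495722 - 0.277805737292401*u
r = 0.0724710619023654*u + 0.075218084214058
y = -4.58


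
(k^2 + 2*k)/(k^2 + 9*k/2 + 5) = 2*k/(2*k + 5)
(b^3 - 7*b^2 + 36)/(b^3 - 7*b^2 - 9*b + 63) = (b^2 - 4*b - 12)/(b^2 - 4*b - 21)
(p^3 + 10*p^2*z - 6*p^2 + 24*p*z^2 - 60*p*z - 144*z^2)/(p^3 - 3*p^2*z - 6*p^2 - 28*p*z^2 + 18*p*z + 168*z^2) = (-p - 6*z)/(-p + 7*z)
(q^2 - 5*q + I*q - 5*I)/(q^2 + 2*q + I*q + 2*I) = (q - 5)/(q + 2)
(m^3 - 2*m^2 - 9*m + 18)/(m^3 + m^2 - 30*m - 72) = (m^2 - 5*m + 6)/(m^2 - 2*m - 24)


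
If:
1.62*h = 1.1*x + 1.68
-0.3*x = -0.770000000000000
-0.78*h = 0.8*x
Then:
No Solution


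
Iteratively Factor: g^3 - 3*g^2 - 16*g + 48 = (g - 4)*(g^2 + g - 12) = (g - 4)*(g - 3)*(g + 4)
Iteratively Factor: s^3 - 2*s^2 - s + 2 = (s - 2)*(s^2 - 1) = (s - 2)*(s - 1)*(s + 1)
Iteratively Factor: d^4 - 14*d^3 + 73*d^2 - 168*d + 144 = (d - 4)*(d^3 - 10*d^2 + 33*d - 36) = (d - 4)*(d - 3)*(d^2 - 7*d + 12) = (d - 4)*(d - 3)^2*(d - 4)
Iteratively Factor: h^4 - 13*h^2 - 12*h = (h + 1)*(h^3 - h^2 - 12*h) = (h + 1)*(h + 3)*(h^2 - 4*h) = (h - 4)*(h + 1)*(h + 3)*(h)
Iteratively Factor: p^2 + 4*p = (p + 4)*(p)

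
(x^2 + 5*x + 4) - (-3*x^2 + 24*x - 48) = 4*x^2 - 19*x + 52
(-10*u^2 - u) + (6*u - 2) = -10*u^2 + 5*u - 2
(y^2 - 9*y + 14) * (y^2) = y^4 - 9*y^3 + 14*y^2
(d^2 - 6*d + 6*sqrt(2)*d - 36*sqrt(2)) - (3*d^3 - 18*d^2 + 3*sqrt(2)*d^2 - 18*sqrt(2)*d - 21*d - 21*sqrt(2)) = -3*d^3 - 3*sqrt(2)*d^2 + 19*d^2 + 15*d + 24*sqrt(2)*d - 15*sqrt(2)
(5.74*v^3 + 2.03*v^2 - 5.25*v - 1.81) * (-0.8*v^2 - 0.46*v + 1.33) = -4.592*v^5 - 4.2644*v^4 + 10.9004*v^3 + 6.5629*v^2 - 6.1499*v - 2.4073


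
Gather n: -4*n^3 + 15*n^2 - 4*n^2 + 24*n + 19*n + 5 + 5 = -4*n^3 + 11*n^2 + 43*n + 10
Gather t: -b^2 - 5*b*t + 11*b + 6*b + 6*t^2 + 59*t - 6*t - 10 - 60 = -b^2 + 17*b + 6*t^2 + t*(53 - 5*b) - 70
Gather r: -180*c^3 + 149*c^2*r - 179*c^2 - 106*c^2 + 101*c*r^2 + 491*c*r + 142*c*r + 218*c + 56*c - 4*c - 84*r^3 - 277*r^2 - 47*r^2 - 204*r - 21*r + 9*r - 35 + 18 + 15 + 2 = -180*c^3 - 285*c^2 + 270*c - 84*r^3 + r^2*(101*c - 324) + r*(149*c^2 + 633*c - 216)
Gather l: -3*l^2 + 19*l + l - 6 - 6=-3*l^2 + 20*l - 12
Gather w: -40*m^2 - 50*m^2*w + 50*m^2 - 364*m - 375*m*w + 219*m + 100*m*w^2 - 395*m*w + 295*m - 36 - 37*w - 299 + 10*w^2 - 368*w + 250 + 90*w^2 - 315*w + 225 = 10*m^2 + 150*m + w^2*(100*m + 100) + w*(-50*m^2 - 770*m - 720) + 140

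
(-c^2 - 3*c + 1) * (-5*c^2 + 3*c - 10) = 5*c^4 + 12*c^3 - 4*c^2 + 33*c - 10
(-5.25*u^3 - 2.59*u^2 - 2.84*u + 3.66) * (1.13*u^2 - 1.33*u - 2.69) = -5.9325*u^5 + 4.0558*u^4 + 14.358*u^3 + 14.8801*u^2 + 2.7718*u - 9.8454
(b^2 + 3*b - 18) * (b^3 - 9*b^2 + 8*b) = b^5 - 6*b^4 - 37*b^3 + 186*b^2 - 144*b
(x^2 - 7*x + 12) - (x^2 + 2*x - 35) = 47 - 9*x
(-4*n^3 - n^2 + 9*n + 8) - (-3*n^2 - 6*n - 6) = -4*n^3 + 2*n^2 + 15*n + 14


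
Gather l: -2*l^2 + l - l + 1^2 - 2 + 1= -2*l^2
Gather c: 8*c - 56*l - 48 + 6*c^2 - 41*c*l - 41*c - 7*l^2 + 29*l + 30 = 6*c^2 + c*(-41*l - 33) - 7*l^2 - 27*l - 18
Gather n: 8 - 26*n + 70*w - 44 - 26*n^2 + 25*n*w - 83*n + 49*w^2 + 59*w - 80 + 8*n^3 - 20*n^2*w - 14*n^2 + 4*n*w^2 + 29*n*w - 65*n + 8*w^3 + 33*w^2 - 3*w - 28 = 8*n^3 + n^2*(-20*w - 40) + n*(4*w^2 + 54*w - 174) + 8*w^3 + 82*w^2 + 126*w - 144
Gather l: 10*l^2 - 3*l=10*l^2 - 3*l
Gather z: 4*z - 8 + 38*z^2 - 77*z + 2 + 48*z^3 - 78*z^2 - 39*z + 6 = 48*z^3 - 40*z^2 - 112*z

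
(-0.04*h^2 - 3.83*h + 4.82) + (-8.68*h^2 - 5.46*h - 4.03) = -8.72*h^2 - 9.29*h + 0.79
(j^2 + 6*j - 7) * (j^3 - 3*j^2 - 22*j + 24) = j^5 + 3*j^4 - 47*j^3 - 87*j^2 + 298*j - 168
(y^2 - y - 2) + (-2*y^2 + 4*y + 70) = -y^2 + 3*y + 68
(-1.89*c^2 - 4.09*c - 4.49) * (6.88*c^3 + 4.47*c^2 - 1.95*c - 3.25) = -13.0032*c^5 - 36.5875*c^4 - 45.488*c^3 - 5.9523*c^2 + 22.048*c + 14.5925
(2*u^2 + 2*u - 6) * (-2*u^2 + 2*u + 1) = -4*u^4 + 18*u^2 - 10*u - 6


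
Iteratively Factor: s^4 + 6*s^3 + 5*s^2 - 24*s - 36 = (s + 3)*(s^3 + 3*s^2 - 4*s - 12) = (s + 3)^2*(s^2 - 4) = (s + 2)*(s + 3)^2*(s - 2)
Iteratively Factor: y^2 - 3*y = (y)*(y - 3)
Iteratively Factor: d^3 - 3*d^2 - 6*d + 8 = (d - 1)*(d^2 - 2*d - 8) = (d - 4)*(d - 1)*(d + 2)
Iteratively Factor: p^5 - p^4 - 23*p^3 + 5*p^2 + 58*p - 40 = (p - 5)*(p^4 + 4*p^3 - 3*p^2 - 10*p + 8) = (p - 5)*(p - 1)*(p^3 + 5*p^2 + 2*p - 8) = (p - 5)*(p - 1)^2*(p^2 + 6*p + 8) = (p - 5)*(p - 1)^2*(p + 2)*(p + 4)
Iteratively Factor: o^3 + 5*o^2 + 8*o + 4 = (o + 1)*(o^2 + 4*o + 4) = (o + 1)*(o + 2)*(o + 2)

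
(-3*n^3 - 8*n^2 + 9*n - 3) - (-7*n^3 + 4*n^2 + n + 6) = 4*n^3 - 12*n^2 + 8*n - 9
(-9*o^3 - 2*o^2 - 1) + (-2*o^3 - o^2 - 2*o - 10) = -11*o^3 - 3*o^2 - 2*o - 11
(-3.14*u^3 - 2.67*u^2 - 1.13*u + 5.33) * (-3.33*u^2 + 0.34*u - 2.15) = 10.4562*u^5 + 7.8235*u^4 + 9.6061*u^3 - 12.3926*u^2 + 4.2417*u - 11.4595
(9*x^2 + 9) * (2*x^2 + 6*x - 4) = 18*x^4 + 54*x^3 - 18*x^2 + 54*x - 36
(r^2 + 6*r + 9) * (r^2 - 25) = r^4 + 6*r^3 - 16*r^2 - 150*r - 225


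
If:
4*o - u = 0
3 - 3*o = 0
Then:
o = 1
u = 4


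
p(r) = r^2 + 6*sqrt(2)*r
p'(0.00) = 8.49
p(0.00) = 0.00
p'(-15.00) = -21.51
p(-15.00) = 97.72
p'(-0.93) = 6.63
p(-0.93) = -7.03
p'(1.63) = 11.75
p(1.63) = 16.49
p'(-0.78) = 6.93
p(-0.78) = -6.01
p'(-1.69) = 5.11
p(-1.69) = -11.48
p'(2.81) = 14.11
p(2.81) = 31.74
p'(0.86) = 10.21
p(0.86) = 8.04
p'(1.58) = 11.65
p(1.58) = 15.90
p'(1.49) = 11.47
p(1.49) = 14.86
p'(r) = 2*r + 6*sqrt(2)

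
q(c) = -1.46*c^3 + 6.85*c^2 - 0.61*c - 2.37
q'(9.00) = -232.09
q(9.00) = -517.35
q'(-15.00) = -1191.61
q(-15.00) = 6475.53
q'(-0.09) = -1.88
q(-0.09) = -2.26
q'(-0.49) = -8.37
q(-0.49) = -0.25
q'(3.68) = -9.51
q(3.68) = 15.39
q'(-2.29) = -54.95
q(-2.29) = 52.48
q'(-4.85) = -170.08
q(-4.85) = 328.28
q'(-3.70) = -111.26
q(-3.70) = 167.62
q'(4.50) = -27.66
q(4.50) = 0.56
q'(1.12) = 9.24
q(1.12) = 3.49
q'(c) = -4.38*c^2 + 13.7*c - 0.61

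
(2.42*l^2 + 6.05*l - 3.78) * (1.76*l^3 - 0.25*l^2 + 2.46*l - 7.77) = 4.2592*l^5 + 10.043*l^4 - 2.2121*l^3 - 2.9754*l^2 - 56.3073*l + 29.3706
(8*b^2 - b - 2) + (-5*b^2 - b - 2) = 3*b^2 - 2*b - 4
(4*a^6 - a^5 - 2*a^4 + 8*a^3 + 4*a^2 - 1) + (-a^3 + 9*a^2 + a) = 4*a^6 - a^5 - 2*a^4 + 7*a^3 + 13*a^2 + a - 1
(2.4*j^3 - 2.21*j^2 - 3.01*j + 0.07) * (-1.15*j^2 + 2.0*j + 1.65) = -2.76*j^5 + 7.3415*j^4 + 3.0015*j^3 - 9.747*j^2 - 4.8265*j + 0.1155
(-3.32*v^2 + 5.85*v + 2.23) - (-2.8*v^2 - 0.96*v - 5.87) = -0.52*v^2 + 6.81*v + 8.1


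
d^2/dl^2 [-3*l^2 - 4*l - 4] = -6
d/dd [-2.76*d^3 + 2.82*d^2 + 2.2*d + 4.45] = -8.28*d^2 + 5.64*d + 2.2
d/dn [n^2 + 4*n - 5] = 2*n + 4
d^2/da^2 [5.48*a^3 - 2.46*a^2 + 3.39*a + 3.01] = 32.88*a - 4.92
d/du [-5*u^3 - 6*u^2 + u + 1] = -15*u^2 - 12*u + 1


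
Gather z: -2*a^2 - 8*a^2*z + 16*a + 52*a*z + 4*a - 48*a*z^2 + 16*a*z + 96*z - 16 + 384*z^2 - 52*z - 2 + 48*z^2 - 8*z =-2*a^2 + 20*a + z^2*(432 - 48*a) + z*(-8*a^2 + 68*a + 36) - 18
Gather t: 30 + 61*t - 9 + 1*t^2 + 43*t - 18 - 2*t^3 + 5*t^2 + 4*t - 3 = -2*t^3 + 6*t^2 + 108*t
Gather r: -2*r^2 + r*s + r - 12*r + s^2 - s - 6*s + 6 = -2*r^2 + r*(s - 11) + s^2 - 7*s + 6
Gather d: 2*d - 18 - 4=2*d - 22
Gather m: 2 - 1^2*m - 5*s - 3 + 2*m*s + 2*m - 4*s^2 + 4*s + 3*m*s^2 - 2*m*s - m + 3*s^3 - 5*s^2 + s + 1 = 3*m*s^2 + 3*s^3 - 9*s^2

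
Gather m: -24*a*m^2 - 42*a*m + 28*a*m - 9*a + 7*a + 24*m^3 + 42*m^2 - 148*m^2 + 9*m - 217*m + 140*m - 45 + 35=-2*a + 24*m^3 + m^2*(-24*a - 106) + m*(-14*a - 68) - 10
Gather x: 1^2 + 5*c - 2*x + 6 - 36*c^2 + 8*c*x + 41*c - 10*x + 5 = -36*c^2 + 46*c + x*(8*c - 12) + 12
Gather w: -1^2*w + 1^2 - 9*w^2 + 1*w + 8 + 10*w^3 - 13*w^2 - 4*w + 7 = 10*w^3 - 22*w^2 - 4*w + 16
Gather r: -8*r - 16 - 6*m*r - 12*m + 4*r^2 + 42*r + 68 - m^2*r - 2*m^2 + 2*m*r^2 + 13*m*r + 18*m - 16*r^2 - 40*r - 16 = -2*m^2 + 6*m + r^2*(2*m - 12) + r*(-m^2 + 7*m - 6) + 36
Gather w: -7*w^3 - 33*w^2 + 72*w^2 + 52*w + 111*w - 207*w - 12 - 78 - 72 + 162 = -7*w^3 + 39*w^2 - 44*w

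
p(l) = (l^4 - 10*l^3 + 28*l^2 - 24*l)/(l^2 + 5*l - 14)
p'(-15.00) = -32.20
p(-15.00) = 669.38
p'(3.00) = -0.81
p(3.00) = -0.90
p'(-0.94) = 5.42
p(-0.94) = -3.16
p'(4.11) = -0.14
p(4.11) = -1.48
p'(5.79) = 1.59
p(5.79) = -0.36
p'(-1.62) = 10.06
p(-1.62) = -8.31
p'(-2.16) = 15.64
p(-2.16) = -15.15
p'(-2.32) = 17.75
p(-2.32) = -17.82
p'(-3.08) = 32.14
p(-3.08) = -36.24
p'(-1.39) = 8.24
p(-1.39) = -6.21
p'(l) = (-2*l - 5)*(l^4 - 10*l^3 + 28*l^2 - 24*l)/(l^2 + 5*l - 14)^2 + (4*l^3 - 30*l^2 + 56*l - 24)/(l^2 + 5*l - 14)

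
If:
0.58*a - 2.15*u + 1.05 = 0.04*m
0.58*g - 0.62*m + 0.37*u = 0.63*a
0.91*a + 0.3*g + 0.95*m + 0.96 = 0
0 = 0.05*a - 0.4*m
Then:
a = -0.64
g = -0.99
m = -0.08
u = 0.32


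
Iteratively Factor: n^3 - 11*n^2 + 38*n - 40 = (n - 4)*(n^2 - 7*n + 10) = (n - 5)*(n - 4)*(n - 2)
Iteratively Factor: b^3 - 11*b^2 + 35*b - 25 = (b - 1)*(b^2 - 10*b + 25) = (b - 5)*(b - 1)*(b - 5)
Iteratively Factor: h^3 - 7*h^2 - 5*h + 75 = (h - 5)*(h^2 - 2*h - 15) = (h - 5)^2*(h + 3)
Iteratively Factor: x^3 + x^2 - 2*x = (x)*(x^2 + x - 2) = x*(x - 1)*(x + 2)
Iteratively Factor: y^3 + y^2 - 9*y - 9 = (y + 3)*(y^2 - 2*y - 3) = (y - 3)*(y + 3)*(y + 1)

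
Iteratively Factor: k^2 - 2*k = (k)*(k - 2)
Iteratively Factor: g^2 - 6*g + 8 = (g - 4)*(g - 2)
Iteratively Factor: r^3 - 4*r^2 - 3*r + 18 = (r + 2)*(r^2 - 6*r + 9) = (r - 3)*(r + 2)*(r - 3)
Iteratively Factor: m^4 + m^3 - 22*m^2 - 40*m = (m - 5)*(m^3 + 6*m^2 + 8*m) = (m - 5)*(m + 4)*(m^2 + 2*m) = (m - 5)*(m + 2)*(m + 4)*(m)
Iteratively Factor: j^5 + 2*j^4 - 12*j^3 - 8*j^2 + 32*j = (j + 2)*(j^4 - 12*j^2 + 16*j) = (j + 2)*(j + 4)*(j^3 - 4*j^2 + 4*j) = (j - 2)*(j + 2)*(j + 4)*(j^2 - 2*j) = j*(j - 2)*(j + 2)*(j + 4)*(j - 2)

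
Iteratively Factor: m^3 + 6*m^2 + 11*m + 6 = (m + 1)*(m^2 + 5*m + 6) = (m + 1)*(m + 3)*(m + 2)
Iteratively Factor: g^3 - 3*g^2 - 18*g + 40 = (g - 2)*(g^2 - g - 20) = (g - 5)*(g - 2)*(g + 4)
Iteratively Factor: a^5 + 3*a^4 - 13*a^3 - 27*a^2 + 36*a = (a)*(a^4 + 3*a^3 - 13*a^2 - 27*a + 36) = a*(a + 4)*(a^3 - a^2 - 9*a + 9) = a*(a - 1)*(a + 4)*(a^2 - 9) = a*(a - 1)*(a + 3)*(a + 4)*(a - 3)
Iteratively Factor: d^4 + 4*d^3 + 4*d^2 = (d)*(d^3 + 4*d^2 + 4*d) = d*(d + 2)*(d^2 + 2*d) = d*(d + 2)^2*(d)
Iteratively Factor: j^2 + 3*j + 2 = (j + 2)*(j + 1)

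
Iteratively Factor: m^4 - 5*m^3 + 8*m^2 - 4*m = (m - 1)*(m^3 - 4*m^2 + 4*m) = (m - 2)*(m - 1)*(m^2 - 2*m) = (m - 2)^2*(m - 1)*(m)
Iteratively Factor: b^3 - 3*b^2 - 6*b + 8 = (b - 4)*(b^2 + b - 2) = (b - 4)*(b - 1)*(b + 2)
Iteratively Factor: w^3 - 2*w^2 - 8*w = (w - 4)*(w^2 + 2*w) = w*(w - 4)*(w + 2)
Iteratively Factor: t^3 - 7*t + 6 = (t + 3)*(t^2 - 3*t + 2) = (t - 2)*(t + 3)*(t - 1)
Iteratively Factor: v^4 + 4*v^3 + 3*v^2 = (v)*(v^3 + 4*v^2 + 3*v) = v*(v + 1)*(v^2 + 3*v) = v^2*(v + 1)*(v + 3)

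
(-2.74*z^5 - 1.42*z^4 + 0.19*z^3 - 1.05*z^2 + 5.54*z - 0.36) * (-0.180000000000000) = 0.4932*z^5 + 0.2556*z^4 - 0.0342*z^3 + 0.189*z^2 - 0.9972*z + 0.0648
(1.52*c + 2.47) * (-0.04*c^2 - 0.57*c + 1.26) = -0.0608*c^3 - 0.9652*c^2 + 0.5073*c + 3.1122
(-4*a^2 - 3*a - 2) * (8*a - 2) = -32*a^3 - 16*a^2 - 10*a + 4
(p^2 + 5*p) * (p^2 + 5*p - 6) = p^4 + 10*p^3 + 19*p^2 - 30*p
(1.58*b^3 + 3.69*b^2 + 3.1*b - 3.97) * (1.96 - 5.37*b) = -8.4846*b^4 - 16.7185*b^3 - 9.4146*b^2 + 27.3949*b - 7.7812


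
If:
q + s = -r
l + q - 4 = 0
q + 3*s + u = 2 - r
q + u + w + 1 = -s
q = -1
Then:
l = 5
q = -1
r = -w - 1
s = w + 2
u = -2*w - 2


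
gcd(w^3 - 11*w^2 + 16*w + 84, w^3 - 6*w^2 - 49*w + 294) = w^2 - 13*w + 42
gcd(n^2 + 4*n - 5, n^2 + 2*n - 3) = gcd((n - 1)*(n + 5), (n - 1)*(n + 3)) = n - 1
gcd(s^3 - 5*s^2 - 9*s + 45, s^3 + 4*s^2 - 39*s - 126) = s + 3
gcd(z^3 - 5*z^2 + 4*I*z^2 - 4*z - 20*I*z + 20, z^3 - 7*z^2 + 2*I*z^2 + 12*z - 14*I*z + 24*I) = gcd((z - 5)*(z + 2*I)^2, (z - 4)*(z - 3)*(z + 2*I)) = z + 2*I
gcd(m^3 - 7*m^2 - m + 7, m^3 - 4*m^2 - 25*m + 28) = m^2 - 8*m + 7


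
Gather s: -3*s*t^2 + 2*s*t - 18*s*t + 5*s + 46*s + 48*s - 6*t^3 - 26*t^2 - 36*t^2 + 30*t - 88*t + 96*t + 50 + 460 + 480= s*(-3*t^2 - 16*t + 99) - 6*t^3 - 62*t^2 + 38*t + 990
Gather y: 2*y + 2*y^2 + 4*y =2*y^2 + 6*y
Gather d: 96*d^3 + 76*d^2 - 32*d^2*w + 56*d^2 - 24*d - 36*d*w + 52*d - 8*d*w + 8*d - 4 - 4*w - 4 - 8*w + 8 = 96*d^3 + d^2*(132 - 32*w) + d*(36 - 44*w) - 12*w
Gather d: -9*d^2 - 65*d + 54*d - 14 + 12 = -9*d^2 - 11*d - 2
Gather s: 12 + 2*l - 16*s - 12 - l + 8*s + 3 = l - 8*s + 3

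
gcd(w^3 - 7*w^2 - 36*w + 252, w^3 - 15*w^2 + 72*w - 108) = w - 6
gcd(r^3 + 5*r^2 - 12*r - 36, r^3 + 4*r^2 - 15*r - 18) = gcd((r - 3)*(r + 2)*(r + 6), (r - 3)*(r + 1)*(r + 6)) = r^2 + 3*r - 18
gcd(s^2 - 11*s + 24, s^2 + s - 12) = s - 3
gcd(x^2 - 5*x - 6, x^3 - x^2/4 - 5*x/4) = x + 1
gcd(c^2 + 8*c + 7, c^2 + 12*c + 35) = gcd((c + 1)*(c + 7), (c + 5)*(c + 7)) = c + 7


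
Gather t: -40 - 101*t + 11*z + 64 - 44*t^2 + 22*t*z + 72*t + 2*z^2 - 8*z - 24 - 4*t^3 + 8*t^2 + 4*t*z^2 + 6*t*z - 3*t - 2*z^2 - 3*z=-4*t^3 - 36*t^2 + t*(4*z^2 + 28*z - 32)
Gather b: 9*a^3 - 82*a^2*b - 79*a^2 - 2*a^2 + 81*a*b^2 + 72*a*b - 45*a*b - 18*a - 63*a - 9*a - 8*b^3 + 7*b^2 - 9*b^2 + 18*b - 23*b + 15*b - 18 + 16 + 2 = 9*a^3 - 81*a^2 - 90*a - 8*b^3 + b^2*(81*a - 2) + b*(-82*a^2 + 27*a + 10)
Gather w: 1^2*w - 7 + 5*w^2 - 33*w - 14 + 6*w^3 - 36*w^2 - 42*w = 6*w^3 - 31*w^2 - 74*w - 21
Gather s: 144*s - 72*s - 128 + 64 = 72*s - 64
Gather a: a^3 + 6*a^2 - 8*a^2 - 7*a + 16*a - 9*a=a^3 - 2*a^2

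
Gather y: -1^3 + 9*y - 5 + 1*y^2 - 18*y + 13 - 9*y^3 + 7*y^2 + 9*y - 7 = -9*y^3 + 8*y^2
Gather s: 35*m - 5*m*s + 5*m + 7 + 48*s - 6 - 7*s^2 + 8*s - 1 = 40*m - 7*s^2 + s*(56 - 5*m)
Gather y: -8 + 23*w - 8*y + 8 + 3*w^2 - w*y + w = 3*w^2 + 24*w + y*(-w - 8)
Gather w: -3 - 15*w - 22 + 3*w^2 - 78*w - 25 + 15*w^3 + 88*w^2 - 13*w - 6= 15*w^3 + 91*w^2 - 106*w - 56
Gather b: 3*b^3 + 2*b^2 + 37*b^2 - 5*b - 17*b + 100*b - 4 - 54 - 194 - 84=3*b^3 + 39*b^2 + 78*b - 336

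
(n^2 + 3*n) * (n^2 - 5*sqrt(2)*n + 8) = n^4 - 5*sqrt(2)*n^3 + 3*n^3 - 15*sqrt(2)*n^2 + 8*n^2 + 24*n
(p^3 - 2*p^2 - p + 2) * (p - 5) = p^4 - 7*p^3 + 9*p^2 + 7*p - 10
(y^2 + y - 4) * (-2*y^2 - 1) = -2*y^4 - 2*y^3 + 7*y^2 - y + 4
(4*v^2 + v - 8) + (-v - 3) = 4*v^2 - 11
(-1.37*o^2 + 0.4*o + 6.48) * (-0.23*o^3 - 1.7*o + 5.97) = 0.3151*o^5 - 0.092*o^4 + 0.8386*o^3 - 8.8589*o^2 - 8.628*o + 38.6856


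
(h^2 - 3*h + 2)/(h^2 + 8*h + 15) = (h^2 - 3*h + 2)/(h^2 + 8*h + 15)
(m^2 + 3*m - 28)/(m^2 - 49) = (m - 4)/(m - 7)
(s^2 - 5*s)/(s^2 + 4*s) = (s - 5)/(s + 4)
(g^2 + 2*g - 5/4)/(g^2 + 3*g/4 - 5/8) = 2*(2*g + 5)/(4*g + 5)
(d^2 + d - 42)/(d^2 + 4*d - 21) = (d - 6)/(d - 3)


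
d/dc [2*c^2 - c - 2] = 4*c - 1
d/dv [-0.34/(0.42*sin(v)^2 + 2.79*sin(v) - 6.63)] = (0.2856*sin(v) + 0.9486)*cos(v)/(0.42*sin(v)^2 + 2.79*sin(v) - 6.63)^2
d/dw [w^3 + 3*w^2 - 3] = 3*w*(w + 2)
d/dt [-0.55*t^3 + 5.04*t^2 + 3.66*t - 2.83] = -1.65*t^2 + 10.08*t + 3.66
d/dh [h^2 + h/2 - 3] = 2*h + 1/2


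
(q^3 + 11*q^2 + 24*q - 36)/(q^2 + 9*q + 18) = (q^2 + 5*q - 6)/(q + 3)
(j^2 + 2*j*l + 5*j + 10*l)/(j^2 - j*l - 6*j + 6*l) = (j^2 + 2*j*l + 5*j + 10*l)/(j^2 - j*l - 6*j + 6*l)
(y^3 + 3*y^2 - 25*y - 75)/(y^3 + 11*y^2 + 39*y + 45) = (y - 5)/(y + 3)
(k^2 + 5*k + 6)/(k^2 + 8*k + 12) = (k + 3)/(k + 6)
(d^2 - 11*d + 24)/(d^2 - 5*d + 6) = (d - 8)/(d - 2)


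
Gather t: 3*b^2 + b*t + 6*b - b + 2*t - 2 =3*b^2 + 5*b + t*(b + 2) - 2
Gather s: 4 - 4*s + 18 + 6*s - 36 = 2*s - 14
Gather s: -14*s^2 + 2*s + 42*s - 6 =-14*s^2 + 44*s - 6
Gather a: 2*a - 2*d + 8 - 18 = 2*a - 2*d - 10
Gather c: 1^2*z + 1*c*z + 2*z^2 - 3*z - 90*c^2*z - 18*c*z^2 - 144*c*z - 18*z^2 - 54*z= -90*c^2*z + c*(-18*z^2 - 143*z) - 16*z^2 - 56*z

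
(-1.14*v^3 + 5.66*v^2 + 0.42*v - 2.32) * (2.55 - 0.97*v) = 1.1058*v^4 - 8.3972*v^3 + 14.0256*v^2 + 3.3214*v - 5.916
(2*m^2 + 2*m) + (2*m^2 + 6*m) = 4*m^2 + 8*m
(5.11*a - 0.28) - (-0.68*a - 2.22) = 5.79*a + 1.94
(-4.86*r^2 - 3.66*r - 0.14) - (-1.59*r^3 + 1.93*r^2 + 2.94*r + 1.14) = 1.59*r^3 - 6.79*r^2 - 6.6*r - 1.28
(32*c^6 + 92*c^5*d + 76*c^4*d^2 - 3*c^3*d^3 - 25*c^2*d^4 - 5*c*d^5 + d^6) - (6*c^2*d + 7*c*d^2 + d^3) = 32*c^6 + 92*c^5*d + 76*c^4*d^2 - 3*c^3*d^3 - 25*c^2*d^4 - 6*c^2*d - 5*c*d^5 - 7*c*d^2 + d^6 - d^3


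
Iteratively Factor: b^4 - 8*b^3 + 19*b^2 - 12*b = (b - 1)*(b^3 - 7*b^2 + 12*b) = (b - 3)*(b - 1)*(b^2 - 4*b) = b*(b - 3)*(b - 1)*(b - 4)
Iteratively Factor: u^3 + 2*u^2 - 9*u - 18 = (u - 3)*(u^2 + 5*u + 6) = (u - 3)*(u + 3)*(u + 2)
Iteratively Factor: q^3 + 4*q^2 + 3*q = (q + 1)*(q^2 + 3*q) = (q + 1)*(q + 3)*(q)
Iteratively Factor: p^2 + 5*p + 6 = (p + 3)*(p + 2)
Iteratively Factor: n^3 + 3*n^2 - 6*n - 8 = (n + 4)*(n^2 - n - 2) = (n + 1)*(n + 4)*(n - 2)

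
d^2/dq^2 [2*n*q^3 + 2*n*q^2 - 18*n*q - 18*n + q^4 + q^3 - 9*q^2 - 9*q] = 12*n*q + 4*n + 12*q^2 + 6*q - 18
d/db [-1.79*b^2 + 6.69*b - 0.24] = 6.69 - 3.58*b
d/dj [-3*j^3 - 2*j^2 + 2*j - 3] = -9*j^2 - 4*j + 2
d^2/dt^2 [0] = 0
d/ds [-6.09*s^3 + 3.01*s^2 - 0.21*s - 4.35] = -18.27*s^2 + 6.02*s - 0.21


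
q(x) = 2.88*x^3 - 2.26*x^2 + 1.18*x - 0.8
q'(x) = 8.64*x^2 - 4.52*x + 1.18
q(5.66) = 455.68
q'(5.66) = 252.38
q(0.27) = -0.59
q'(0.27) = 0.59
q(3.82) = 131.27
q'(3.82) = 109.99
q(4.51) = 222.75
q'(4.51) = 156.53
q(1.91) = 13.28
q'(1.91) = 24.07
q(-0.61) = -3.01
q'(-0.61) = 7.15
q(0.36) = -0.53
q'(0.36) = 0.67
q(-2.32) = -51.66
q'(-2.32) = 58.17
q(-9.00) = -2294.00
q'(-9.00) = 741.70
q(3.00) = 60.16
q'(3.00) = 65.38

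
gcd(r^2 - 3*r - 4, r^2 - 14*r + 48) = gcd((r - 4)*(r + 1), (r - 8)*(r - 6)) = 1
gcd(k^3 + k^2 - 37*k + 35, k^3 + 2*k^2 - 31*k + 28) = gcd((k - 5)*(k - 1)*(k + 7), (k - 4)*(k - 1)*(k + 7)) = k^2 + 6*k - 7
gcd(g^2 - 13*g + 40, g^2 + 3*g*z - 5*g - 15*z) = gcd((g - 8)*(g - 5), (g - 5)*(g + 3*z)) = g - 5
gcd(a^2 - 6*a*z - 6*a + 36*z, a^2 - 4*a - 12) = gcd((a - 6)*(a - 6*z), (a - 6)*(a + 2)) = a - 6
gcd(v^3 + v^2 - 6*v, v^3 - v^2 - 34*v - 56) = 1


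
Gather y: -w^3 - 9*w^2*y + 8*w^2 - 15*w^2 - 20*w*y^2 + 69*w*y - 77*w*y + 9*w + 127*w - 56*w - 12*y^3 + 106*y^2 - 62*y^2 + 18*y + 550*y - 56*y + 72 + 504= -w^3 - 7*w^2 + 80*w - 12*y^3 + y^2*(44 - 20*w) + y*(-9*w^2 - 8*w + 512) + 576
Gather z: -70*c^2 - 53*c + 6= -70*c^2 - 53*c + 6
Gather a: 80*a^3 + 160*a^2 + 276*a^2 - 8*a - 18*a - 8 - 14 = 80*a^3 + 436*a^2 - 26*a - 22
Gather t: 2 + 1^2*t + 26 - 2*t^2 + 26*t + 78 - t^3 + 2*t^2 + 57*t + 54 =-t^3 + 84*t + 160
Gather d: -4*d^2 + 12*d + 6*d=-4*d^2 + 18*d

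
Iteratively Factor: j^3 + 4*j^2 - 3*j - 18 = (j + 3)*(j^2 + j - 6) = (j + 3)^2*(j - 2)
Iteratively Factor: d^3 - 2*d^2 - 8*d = (d - 4)*(d^2 + 2*d) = (d - 4)*(d + 2)*(d)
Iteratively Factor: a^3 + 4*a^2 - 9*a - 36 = (a - 3)*(a^2 + 7*a + 12) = (a - 3)*(a + 4)*(a + 3)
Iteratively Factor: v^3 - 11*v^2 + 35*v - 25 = (v - 1)*(v^2 - 10*v + 25) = (v - 5)*(v - 1)*(v - 5)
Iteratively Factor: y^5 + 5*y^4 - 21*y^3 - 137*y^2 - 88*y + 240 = (y + 4)*(y^4 + y^3 - 25*y^2 - 37*y + 60) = (y + 4)^2*(y^3 - 3*y^2 - 13*y + 15) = (y + 3)*(y + 4)^2*(y^2 - 6*y + 5) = (y - 1)*(y + 3)*(y + 4)^2*(y - 5)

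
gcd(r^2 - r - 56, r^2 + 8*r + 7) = r + 7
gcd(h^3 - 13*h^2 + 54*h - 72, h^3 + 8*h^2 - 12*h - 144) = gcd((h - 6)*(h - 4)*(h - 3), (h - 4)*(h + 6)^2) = h - 4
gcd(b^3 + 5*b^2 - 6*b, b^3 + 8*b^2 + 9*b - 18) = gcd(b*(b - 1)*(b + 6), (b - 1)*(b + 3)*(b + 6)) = b^2 + 5*b - 6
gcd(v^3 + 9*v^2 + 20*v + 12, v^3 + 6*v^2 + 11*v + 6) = v^2 + 3*v + 2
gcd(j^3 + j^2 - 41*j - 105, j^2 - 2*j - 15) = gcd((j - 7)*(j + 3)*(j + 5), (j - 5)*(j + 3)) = j + 3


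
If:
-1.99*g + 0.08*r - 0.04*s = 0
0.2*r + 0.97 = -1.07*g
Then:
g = -0.0165425971877585*s - 0.160463192721257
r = 0.0885028949545079*s - 3.99152191894127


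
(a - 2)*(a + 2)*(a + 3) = a^3 + 3*a^2 - 4*a - 12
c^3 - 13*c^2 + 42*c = c*(c - 7)*(c - 6)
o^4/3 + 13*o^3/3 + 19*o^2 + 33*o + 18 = (o/3 + 1)*(o + 1)*(o + 3)*(o + 6)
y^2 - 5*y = y*(y - 5)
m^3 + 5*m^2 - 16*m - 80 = (m - 4)*(m + 4)*(m + 5)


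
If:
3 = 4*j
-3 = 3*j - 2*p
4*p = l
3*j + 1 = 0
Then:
No Solution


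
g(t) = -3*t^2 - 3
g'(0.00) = 0.00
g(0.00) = -3.00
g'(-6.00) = 36.00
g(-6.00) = -111.00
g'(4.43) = -26.58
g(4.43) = -61.87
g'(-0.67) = 4.02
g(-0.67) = -4.35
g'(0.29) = -1.74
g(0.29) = -3.25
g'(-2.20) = 13.20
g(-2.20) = -17.52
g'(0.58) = -3.48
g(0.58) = -4.01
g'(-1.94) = 11.64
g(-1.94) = -14.29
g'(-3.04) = 18.24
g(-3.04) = -30.72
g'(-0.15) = 0.90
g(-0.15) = -3.07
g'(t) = -6*t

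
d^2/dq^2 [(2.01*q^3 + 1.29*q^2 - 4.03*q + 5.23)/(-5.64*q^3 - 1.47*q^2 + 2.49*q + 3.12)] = (-48.739752*q^6 + 599.790312*q^5 - 2329.031232*q^4 - 933.769386*q^3 + 1094.66991*q^2 - 443.825082*q - 200.55807)/(179.406144*q^9 + 140.280336*q^8 - 201.055284*q^7 - 418.425885*q^6 - 66.440007*q^5 + 270.012609*q^4 + 217.788615*q^3 - 15.104232*q^2 - 72.715968*q - 30.371328)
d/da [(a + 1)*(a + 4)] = 2*a + 5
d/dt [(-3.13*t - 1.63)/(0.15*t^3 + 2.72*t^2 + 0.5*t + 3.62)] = (0.939*t^3 + 9.2471*t^2 + 8.8672*t - 10.5156)/(0.0225*t^6 + 0.816*t^5 + 7.5484*t^4 + 3.806*t^3 + 19.9428*t^2 + 3.62*t + 13.1044)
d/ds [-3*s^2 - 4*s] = -6*s - 4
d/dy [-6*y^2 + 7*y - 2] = 7 - 12*y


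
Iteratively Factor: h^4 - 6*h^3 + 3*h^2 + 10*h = (h - 5)*(h^3 - h^2 - 2*h) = h*(h - 5)*(h^2 - h - 2) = h*(h - 5)*(h - 2)*(h + 1)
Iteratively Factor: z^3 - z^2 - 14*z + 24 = (z + 4)*(z^2 - 5*z + 6) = (z - 2)*(z + 4)*(z - 3)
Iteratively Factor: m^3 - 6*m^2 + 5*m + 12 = (m + 1)*(m^2 - 7*m + 12) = (m - 3)*(m + 1)*(m - 4)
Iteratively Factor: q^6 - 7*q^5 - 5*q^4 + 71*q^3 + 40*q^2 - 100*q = (q + 2)*(q^5 - 9*q^4 + 13*q^3 + 45*q^2 - 50*q) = (q - 5)*(q + 2)*(q^4 - 4*q^3 - 7*q^2 + 10*q) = (q - 5)*(q + 2)^2*(q^3 - 6*q^2 + 5*q) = (q - 5)^2*(q + 2)^2*(q^2 - q) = (q - 5)^2*(q - 1)*(q + 2)^2*(q)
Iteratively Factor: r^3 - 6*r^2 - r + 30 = (r - 3)*(r^2 - 3*r - 10) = (r - 3)*(r + 2)*(r - 5)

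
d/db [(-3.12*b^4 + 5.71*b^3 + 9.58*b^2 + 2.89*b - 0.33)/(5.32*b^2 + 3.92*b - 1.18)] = (-33.1968*b^5 - 6.31399999999999*b^4 + 59.4928*b^3 + 1.9654*b^2 - 19.0976*b - 2.1166)/(28.3024*b^4 + 41.7088*b^3 + 2.8112*b^2 - 9.2512*b + 1.3924)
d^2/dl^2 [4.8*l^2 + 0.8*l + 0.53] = 9.60000000000000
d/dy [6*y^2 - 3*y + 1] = 12*y - 3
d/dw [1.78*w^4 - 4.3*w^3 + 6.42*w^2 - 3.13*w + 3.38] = 7.12*w^3 - 12.9*w^2 + 12.84*w - 3.13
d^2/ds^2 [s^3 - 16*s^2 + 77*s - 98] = 6*s - 32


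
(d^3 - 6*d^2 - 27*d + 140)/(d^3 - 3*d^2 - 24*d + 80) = (d - 7)/(d - 4)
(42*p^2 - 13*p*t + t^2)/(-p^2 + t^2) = (-42*p^2 + 13*p*t - t^2)/(p^2 - t^2)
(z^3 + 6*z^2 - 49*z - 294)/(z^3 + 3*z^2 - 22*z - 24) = (z^2 - 49)/(z^2 - 3*z - 4)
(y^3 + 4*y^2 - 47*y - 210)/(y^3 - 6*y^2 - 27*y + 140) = (y + 6)/(y - 4)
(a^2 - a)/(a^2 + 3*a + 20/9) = 9*a*(a - 1)/(9*a^2 + 27*a + 20)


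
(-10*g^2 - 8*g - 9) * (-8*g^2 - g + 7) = 80*g^4 + 74*g^3 + 10*g^2 - 47*g - 63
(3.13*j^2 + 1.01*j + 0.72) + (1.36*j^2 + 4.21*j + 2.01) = 4.49*j^2 + 5.22*j + 2.73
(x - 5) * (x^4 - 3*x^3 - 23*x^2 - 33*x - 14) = x^5 - 8*x^4 - 8*x^3 + 82*x^2 + 151*x + 70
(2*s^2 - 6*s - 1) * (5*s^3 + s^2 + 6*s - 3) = 10*s^5 - 28*s^4 + s^3 - 43*s^2 + 12*s + 3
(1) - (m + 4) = -m - 3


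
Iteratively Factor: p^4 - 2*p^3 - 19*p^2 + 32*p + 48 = (p - 3)*(p^3 + p^2 - 16*p - 16) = (p - 3)*(p + 4)*(p^2 - 3*p - 4) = (p - 3)*(p + 1)*(p + 4)*(p - 4)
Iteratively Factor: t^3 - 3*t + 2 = (t - 1)*(t^2 + t - 2) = (t - 1)*(t + 2)*(t - 1)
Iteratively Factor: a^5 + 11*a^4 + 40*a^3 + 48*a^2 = (a)*(a^4 + 11*a^3 + 40*a^2 + 48*a) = a^2*(a^3 + 11*a^2 + 40*a + 48) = a^2*(a + 3)*(a^2 + 8*a + 16) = a^2*(a + 3)*(a + 4)*(a + 4)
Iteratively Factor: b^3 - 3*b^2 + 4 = (b - 2)*(b^2 - b - 2) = (b - 2)^2*(b + 1)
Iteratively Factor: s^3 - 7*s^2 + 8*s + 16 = (s - 4)*(s^2 - 3*s - 4) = (s - 4)*(s + 1)*(s - 4)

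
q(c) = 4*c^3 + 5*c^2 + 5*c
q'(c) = 12*c^2 + 10*c + 5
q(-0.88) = -3.25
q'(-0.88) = 5.49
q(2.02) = 63.47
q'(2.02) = 74.16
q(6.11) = 1129.61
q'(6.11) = 514.09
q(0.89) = 11.23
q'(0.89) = 23.41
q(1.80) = 48.53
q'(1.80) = 61.88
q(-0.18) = -0.76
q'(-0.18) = 3.59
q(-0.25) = -1.00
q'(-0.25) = 3.25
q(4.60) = 518.14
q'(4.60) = 304.92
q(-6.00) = -714.00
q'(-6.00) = 377.00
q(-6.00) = -714.00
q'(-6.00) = 377.00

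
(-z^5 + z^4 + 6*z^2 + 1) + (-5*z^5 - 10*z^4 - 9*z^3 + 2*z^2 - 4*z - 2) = -6*z^5 - 9*z^4 - 9*z^3 + 8*z^2 - 4*z - 1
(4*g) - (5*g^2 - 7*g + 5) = -5*g^2 + 11*g - 5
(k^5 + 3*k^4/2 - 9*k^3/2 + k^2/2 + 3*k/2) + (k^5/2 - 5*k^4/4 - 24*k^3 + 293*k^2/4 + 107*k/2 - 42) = 3*k^5/2 + k^4/4 - 57*k^3/2 + 295*k^2/4 + 55*k - 42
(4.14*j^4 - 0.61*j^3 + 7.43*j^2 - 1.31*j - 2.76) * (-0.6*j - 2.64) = -2.484*j^5 - 10.5636*j^4 - 2.8476*j^3 - 18.8292*j^2 + 5.1144*j + 7.2864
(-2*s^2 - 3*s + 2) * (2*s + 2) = -4*s^3 - 10*s^2 - 2*s + 4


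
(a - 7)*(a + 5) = a^2 - 2*a - 35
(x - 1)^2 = x^2 - 2*x + 1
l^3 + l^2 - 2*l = l*(l - 1)*(l + 2)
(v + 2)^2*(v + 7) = v^3 + 11*v^2 + 32*v + 28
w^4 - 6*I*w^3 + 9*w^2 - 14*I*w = w*(w - 7*I)*(w - I)*(w + 2*I)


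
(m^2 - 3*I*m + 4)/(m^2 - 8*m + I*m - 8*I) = (m - 4*I)/(m - 8)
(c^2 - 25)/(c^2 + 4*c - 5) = (c - 5)/(c - 1)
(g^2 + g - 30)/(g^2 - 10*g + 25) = (g + 6)/(g - 5)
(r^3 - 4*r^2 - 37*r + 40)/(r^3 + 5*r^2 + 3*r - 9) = (r^2 - 3*r - 40)/(r^2 + 6*r + 9)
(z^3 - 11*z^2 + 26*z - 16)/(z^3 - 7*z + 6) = (z - 8)/(z + 3)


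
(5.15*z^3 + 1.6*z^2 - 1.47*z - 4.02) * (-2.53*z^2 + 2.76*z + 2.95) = -13.0295*z^5 + 10.166*z^4 + 23.3276*z^3 + 10.8334*z^2 - 15.4317*z - 11.859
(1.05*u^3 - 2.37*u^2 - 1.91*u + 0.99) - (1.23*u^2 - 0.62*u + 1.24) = 1.05*u^3 - 3.6*u^2 - 1.29*u - 0.25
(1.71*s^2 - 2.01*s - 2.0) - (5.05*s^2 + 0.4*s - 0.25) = -3.34*s^2 - 2.41*s - 1.75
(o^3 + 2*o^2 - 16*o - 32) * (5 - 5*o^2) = -5*o^5 - 10*o^4 + 85*o^3 + 170*o^2 - 80*o - 160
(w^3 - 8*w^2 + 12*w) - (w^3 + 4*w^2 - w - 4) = -12*w^2 + 13*w + 4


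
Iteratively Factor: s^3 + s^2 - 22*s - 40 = (s - 5)*(s^2 + 6*s + 8) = (s - 5)*(s + 4)*(s + 2)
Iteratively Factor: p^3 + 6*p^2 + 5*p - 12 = (p + 4)*(p^2 + 2*p - 3) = (p + 3)*(p + 4)*(p - 1)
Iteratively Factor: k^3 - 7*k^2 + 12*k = (k - 3)*(k^2 - 4*k) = k*(k - 3)*(k - 4)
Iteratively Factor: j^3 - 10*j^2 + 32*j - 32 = (j - 2)*(j^2 - 8*j + 16) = (j - 4)*(j - 2)*(j - 4)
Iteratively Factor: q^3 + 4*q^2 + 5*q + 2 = (q + 1)*(q^2 + 3*q + 2) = (q + 1)*(q + 2)*(q + 1)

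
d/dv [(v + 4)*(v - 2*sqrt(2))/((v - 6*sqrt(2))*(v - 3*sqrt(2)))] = (-7*sqrt(2)*v^2 - 4*v^2 + 16*sqrt(2)*v + 72*v - 72*sqrt(2))/(v^4 - 18*sqrt(2)*v^3 + 234*v^2 - 648*sqrt(2)*v + 1296)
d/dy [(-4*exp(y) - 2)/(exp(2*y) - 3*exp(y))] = 2*(2*exp(2*y) + 2*exp(y) - 3)*exp(-y)/(exp(2*y) - 6*exp(y) + 9)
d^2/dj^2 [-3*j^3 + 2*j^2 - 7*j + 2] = 4 - 18*j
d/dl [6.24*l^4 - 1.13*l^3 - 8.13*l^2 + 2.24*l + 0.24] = 24.96*l^3 - 3.39*l^2 - 16.26*l + 2.24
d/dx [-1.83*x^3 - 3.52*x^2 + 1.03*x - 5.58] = -5.49*x^2 - 7.04*x + 1.03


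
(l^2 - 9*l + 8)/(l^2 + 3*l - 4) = (l - 8)/(l + 4)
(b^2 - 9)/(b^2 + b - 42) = (b^2 - 9)/(b^2 + b - 42)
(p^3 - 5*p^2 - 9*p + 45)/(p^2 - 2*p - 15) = p - 3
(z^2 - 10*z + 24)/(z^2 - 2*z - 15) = (-z^2 + 10*z - 24)/(-z^2 + 2*z + 15)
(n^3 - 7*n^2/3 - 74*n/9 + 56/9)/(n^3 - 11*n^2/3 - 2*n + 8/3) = (n + 7/3)/(n + 1)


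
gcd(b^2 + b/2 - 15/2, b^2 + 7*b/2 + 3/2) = b + 3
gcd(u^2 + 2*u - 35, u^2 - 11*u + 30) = u - 5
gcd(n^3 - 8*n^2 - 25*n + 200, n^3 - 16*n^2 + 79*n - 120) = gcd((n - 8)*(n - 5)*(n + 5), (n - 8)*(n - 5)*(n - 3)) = n^2 - 13*n + 40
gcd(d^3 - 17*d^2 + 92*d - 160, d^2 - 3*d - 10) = d - 5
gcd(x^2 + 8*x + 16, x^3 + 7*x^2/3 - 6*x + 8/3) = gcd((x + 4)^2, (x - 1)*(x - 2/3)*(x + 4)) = x + 4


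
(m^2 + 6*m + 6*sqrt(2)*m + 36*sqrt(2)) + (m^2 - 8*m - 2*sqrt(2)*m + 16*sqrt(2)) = 2*m^2 - 2*m + 4*sqrt(2)*m + 52*sqrt(2)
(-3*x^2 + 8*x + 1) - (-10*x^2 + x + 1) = 7*x^2 + 7*x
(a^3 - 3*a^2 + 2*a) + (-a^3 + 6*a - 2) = -3*a^2 + 8*a - 2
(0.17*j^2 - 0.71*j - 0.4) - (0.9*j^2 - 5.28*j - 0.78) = -0.73*j^2 + 4.57*j + 0.38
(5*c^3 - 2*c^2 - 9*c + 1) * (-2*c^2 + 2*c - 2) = -10*c^5 + 14*c^4 + 4*c^3 - 16*c^2 + 20*c - 2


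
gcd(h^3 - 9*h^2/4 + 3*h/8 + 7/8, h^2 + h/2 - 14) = 1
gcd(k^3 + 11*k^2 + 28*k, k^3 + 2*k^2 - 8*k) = k^2 + 4*k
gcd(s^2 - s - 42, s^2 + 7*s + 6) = s + 6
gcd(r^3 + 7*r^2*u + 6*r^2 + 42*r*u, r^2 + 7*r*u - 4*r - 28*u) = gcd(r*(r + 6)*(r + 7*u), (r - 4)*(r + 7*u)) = r + 7*u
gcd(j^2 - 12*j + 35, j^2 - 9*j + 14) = j - 7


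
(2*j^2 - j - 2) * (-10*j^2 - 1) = -20*j^4 + 10*j^3 + 18*j^2 + j + 2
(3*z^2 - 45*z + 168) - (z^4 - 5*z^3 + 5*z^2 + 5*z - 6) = -z^4 + 5*z^3 - 2*z^2 - 50*z + 174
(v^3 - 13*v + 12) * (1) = v^3 - 13*v + 12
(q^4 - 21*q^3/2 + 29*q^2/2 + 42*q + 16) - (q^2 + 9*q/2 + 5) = q^4 - 21*q^3/2 + 27*q^2/2 + 75*q/2 + 11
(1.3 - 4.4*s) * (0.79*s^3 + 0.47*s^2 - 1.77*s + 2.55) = -3.476*s^4 - 1.041*s^3 + 8.399*s^2 - 13.521*s + 3.315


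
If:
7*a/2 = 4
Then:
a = 8/7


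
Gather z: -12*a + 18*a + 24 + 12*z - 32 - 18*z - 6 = 6*a - 6*z - 14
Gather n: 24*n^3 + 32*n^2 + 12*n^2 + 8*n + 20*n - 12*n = 24*n^3 + 44*n^2 + 16*n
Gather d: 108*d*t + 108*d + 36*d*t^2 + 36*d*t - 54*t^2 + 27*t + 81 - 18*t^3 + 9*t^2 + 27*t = d*(36*t^2 + 144*t + 108) - 18*t^3 - 45*t^2 + 54*t + 81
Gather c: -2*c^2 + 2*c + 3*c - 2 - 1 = -2*c^2 + 5*c - 3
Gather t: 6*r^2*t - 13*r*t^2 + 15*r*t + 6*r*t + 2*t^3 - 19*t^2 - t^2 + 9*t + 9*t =2*t^3 + t^2*(-13*r - 20) + t*(6*r^2 + 21*r + 18)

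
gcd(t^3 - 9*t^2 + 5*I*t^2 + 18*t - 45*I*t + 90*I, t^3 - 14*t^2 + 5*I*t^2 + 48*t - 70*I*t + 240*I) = t^2 + t*(-6 + 5*I) - 30*I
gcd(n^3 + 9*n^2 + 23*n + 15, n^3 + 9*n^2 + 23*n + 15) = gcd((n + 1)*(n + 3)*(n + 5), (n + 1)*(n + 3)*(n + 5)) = n^3 + 9*n^2 + 23*n + 15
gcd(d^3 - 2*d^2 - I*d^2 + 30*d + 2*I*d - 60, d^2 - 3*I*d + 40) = d + 5*I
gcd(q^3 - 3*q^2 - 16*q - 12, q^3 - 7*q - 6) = q^2 + 3*q + 2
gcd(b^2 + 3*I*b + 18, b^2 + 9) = b - 3*I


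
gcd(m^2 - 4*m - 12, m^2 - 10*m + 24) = m - 6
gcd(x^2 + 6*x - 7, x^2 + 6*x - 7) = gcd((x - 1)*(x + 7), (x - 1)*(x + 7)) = x^2 + 6*x - 7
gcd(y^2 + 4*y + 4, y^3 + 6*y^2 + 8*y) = y + 2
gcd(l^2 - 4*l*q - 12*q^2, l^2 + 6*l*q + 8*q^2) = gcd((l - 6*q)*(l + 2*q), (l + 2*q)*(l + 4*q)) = l + 2*q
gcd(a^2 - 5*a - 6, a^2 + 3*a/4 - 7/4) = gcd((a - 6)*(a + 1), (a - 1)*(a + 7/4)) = 1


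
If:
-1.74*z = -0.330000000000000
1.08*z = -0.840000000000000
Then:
No Solution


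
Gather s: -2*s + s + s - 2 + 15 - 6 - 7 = 0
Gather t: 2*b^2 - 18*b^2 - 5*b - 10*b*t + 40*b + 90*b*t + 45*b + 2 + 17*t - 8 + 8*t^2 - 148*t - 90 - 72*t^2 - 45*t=-16*b^2 + 80*b - 64*t^2 + t*(80*b - 176) - 96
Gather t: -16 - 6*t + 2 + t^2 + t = t^2 - 5*t - 14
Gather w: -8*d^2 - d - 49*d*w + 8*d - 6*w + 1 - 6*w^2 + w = -8*d^2 + 7*d - 6*w^2 + w*(-49*d - 5) + 1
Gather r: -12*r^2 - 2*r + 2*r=-12*r^2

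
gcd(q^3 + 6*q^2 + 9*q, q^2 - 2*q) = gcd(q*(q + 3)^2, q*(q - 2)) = q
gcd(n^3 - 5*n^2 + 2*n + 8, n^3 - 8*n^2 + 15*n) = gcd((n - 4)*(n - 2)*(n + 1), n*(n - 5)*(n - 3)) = 1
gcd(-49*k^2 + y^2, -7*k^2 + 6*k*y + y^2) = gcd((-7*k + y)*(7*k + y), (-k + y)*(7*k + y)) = 7*k + y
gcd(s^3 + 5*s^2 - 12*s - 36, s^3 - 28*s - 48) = s + 2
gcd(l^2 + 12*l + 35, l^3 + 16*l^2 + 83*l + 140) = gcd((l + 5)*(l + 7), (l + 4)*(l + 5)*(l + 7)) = l^2 + 12*l + 35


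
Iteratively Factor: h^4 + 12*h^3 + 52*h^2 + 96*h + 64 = (h + 4)*(h^3 + 8*h^2 + 20*h + 16) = (h + 2)*(h + 4)*(h^2 + 6*h + 8) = (h + 2)^2*(h + 4)*(h + 4)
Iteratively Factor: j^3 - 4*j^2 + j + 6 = (j - 3)*(j^2 - j - 2) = (j - 3)*(j + 1)*(j - 2)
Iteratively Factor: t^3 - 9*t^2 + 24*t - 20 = (t - 2)*(t^2 - 7*t + 10) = (t - 5)*(t - 2)*(t - 2)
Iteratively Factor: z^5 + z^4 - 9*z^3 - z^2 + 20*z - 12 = (z + 2)*(z^4 - z^3 - 7*z^2 + 13*z - 6) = (z + 2)*(z + 3)*(z^3 - 4*z^2 + 5*z - 2) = (z - 1)*(z + 2)*(z + 3)*(z^2 - 3*z + 2) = (z - 2)*(z - 1)*(z + 2)*(z + 3)*(z - 1)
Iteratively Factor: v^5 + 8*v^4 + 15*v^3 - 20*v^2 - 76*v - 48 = (v + 3)*(v^4 + 5*v^3 - 20*v - 16) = (v - 2)*(v + 3)*(v^3 + 7*v^2 + 14*v + 8) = (v - 2)*(v + 2)*(v + 3)*(v^2 + 5*v + 4) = (v - 2)*(v + 2)*(v + 3)*(v + 4)*(v + 1)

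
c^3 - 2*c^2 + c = c*(c - 1)^2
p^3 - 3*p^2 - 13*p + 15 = (p - 5)*(p - 1)*(p + 3)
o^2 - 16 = (o - 4)*(o + 4)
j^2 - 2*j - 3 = (j - 3)*(j + 1)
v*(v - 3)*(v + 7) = v^3 + 4*v^2 - 21*v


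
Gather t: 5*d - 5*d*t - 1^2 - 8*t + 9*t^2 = 5*d + 9*t^2 + t*(-5*d - 8) - 1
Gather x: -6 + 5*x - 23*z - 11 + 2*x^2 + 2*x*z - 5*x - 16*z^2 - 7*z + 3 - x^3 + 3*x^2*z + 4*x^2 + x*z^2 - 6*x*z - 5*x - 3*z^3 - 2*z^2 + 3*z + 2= -x^3 + x^2*(3*z + 6) + x*(z^2 - 4*z - 5) - 3*z^3 - 18*z^2 - 27*z - 12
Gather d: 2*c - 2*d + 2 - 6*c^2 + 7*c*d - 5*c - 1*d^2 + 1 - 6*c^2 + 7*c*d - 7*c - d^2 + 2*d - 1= -12*c^2 + 14*c*d - 10*c - 2*d^2 + 2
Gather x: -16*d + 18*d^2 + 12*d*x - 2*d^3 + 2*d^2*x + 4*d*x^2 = -2*d^3 + 18*d^2 + 4*d*x^2 - 16*d + x*(2*d^2 + 12*d)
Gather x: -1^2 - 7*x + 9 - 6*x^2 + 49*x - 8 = -6*x^2 + 42*x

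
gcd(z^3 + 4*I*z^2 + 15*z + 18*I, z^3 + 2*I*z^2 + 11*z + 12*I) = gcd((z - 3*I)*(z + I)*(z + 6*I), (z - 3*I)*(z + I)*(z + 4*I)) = z^2 - 2*I*z + 3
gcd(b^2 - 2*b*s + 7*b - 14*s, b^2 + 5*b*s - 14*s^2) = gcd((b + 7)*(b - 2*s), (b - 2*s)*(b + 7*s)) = -b + 2*s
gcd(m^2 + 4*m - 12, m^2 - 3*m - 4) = 1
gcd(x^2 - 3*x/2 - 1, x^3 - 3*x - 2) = x - 2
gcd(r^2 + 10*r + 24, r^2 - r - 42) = r + 6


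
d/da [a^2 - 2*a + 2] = 2*a - 2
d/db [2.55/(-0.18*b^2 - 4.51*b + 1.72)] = (0.918*b + 11.5005)/(0.18*b^2 + 4.51*b - 1.72)^2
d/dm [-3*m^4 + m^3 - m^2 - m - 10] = -12*m^3 + 3*m^2 - 2*m - 1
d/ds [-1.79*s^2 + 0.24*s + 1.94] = 0.24 - 3.58*s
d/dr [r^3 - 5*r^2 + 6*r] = 3*r^2 - 10*r + 6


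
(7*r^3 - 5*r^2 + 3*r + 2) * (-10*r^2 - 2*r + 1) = -70*r^5 + 36*r^4 - 13*r^3 - 31*r^2 - r + 2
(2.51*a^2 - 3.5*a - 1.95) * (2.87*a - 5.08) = 7.2037*a^3 - 22.7958*a^2 + 12.1835*a + 9.906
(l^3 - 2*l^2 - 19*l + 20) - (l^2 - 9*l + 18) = l^3 - 3*l^2 - 10*l + 2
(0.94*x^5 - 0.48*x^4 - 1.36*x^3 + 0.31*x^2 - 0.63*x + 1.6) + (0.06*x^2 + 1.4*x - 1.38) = 0.94*x^5 - 0.48*x^4 - 1.36*x^3 + 0.37*x^2 + 0.77*x + 0.22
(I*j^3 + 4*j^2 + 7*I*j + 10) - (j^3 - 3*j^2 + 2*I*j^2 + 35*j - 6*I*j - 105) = -j^3 + I*j^3 + 7*j^2 - 2*I*j^2 - 35*j + 13*I*j + 115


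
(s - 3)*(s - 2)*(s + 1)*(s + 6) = s^4 + 2*s^3 - 23*s^2 + 12*s + 36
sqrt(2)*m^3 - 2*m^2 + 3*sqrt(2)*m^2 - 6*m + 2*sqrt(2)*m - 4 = (m + 2)*(m - sqrt(2))*(sqrt(2)*m + sqrt(2))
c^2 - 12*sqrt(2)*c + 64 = (c - 8*sqrt(2))*(c - 4*sqrt(2))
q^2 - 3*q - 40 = (q - 8)*(q + 5)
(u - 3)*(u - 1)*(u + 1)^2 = u^4 - 2*u^3 - 4*u^2 + 2*u + 3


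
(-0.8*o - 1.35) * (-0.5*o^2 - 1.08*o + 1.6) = 0.4*o^3 + 1.539*o^2 + 0.178*o - 2.16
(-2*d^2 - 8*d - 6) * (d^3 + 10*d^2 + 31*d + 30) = -2*d^5 - 28*d^4 - 148*d^3 - 368*d^2 - 426*d - 180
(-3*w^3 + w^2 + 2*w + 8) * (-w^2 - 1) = 3*w^5 - w^4 + w^3 - 9*w^2 - 2*w - 8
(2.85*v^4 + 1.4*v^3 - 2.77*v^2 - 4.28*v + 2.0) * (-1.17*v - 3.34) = -3.3345*v^5 - 11.157*v^4 - 1.4351*v^3 + 14.2594*v^2 + 11.9552*v - 6.68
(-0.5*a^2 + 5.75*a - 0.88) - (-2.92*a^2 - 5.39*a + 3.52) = 2.42*a^2 + 11.14*a - 4.4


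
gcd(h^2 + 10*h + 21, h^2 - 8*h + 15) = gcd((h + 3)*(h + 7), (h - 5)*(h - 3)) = 1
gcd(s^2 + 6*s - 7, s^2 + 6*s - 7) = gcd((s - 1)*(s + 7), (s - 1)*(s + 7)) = s^2 + 6*s - 7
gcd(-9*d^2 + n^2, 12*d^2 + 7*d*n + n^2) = 3*d + n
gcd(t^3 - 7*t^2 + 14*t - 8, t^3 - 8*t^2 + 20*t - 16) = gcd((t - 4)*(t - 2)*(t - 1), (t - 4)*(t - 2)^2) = t^2 - 6*t + 8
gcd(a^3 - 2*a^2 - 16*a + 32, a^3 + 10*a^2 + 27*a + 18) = 1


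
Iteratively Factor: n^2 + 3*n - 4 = (n + 4)*(n - 1)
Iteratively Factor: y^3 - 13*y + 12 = (y - 3)*(y^2 + 3*y - 4) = (y - 3)*(y + 4)*(y - 1)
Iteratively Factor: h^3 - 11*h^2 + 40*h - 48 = (h - 4)*(h^2 - 7*h + 12) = (h - 4)^2*(h - 3)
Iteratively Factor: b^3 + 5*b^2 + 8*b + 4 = (b + 1)*(b^2 + 4*b + 4) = (b + 1)*(b + 2)*(b + 2)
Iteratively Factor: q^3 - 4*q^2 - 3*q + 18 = (q - 3)*(q^2 - q - 6) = (q - 3)*(q + 2)*(q - 3)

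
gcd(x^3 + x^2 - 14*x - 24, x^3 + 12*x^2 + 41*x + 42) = x^2 + 5*x + 6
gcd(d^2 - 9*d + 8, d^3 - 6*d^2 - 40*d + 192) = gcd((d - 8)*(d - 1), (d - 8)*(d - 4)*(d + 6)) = d - 8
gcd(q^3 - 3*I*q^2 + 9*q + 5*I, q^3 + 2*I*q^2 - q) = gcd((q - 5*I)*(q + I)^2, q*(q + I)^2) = q^2 + 2*I*q - 1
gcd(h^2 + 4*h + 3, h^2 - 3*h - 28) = 1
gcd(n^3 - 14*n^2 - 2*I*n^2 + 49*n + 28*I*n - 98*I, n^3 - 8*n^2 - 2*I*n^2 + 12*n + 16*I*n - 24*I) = n - 2*I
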